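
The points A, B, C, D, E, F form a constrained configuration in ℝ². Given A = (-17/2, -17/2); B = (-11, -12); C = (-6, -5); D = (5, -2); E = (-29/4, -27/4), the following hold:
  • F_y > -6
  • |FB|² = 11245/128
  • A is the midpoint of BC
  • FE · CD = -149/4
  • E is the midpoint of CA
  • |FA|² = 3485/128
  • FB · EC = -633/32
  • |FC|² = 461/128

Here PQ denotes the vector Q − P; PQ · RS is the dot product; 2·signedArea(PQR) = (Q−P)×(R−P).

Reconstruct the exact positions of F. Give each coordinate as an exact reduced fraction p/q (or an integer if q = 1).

F = (-67/16, -89/16)

1. F_x = -67/16  [FE · CD = -149/4 ∩ FB · EC = -633/32]
2. F_y = -89/16  [FE · CD = -149/4 ∩ FB · EC = -633/32]
   → F = (-67/16, -89/16)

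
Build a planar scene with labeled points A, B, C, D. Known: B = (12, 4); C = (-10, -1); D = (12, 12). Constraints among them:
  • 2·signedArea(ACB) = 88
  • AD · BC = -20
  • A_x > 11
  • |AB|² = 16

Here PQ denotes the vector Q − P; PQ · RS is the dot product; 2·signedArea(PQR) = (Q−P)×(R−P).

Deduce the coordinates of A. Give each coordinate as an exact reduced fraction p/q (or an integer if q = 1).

1. A_x = 12  [2·signedArea(ACB) = 88 ∩ AD · BC = -20]
2. A_y = 8  [2·signedArea(ACB) = 88 ∩ AD · BC = -20]
   → A = (12, 8)

A = (12, 8)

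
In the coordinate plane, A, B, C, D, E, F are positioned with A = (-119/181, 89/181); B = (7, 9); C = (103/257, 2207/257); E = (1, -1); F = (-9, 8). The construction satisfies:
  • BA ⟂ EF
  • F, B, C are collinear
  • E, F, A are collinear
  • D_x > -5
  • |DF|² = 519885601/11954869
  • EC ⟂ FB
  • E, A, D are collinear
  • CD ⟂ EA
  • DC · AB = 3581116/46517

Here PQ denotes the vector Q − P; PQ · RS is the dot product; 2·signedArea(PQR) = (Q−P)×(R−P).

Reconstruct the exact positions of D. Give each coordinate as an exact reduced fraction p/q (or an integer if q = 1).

D = (-190643/46517, 166927/46517)

1. D_x = -190643/46517  [E, A, D are collinear ∩ CD ⟂ EA]
2. D_y = 166927/46517  [E, A, D are collinear ∩ CD ⟂ EA]
   → D = (-190643/46517, 166927/46517)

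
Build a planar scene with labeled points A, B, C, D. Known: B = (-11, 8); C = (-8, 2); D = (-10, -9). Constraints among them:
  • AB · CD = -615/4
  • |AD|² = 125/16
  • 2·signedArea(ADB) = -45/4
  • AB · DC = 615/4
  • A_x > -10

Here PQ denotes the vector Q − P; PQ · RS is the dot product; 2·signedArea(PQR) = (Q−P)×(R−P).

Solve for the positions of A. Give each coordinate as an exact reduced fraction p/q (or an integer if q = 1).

A = (-19/2, -25/4)

1. A_x = -19/2  [2·signedArea(ADB) = -45/4 ∩ AB · DC = 615/4]
2. A_y = -25/4  [2·signedArea(ADB) = -45/4 ∩ AB · DC = 615/4]
   → A = (-19/2, -25/4)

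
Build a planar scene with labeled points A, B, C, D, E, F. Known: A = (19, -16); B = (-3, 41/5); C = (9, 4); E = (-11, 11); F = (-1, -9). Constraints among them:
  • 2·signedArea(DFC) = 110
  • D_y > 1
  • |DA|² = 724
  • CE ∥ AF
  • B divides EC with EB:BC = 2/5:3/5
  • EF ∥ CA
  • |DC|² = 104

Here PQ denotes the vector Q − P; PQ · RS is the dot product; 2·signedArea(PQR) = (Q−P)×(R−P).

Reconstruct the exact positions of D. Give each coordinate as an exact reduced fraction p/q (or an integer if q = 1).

D = (-1, 2)

1. D_x = -1  [line -13·x + 10·y + -33 = 0 ∩ |DA|² = 724]
2. D_y = 2  [line -13·x + 10·y + -33 = 0 ∩ |DA|² = 724]
   → D = (-1, 2)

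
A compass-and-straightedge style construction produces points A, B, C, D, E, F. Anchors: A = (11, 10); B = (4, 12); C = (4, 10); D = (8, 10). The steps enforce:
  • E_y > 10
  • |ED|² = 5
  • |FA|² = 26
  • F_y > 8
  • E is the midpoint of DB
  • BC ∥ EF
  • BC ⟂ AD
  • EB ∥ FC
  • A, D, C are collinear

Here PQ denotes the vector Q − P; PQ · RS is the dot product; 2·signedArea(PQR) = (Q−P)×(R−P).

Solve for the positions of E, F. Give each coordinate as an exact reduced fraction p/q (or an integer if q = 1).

E = (6, 11)
F = (6, 9)

1. E_x = 6  [E is the midpoint of DB]
2. E_y = 11  [E is the midpoint of DB]
   → E = (6, 11)
3. F_x = 6  [EB ∥ FC ∩ BC ∥ EF]
4. F_y = 9  [EB ∥ FC ∩ BC ∥ EF]
   → F = (6, 9)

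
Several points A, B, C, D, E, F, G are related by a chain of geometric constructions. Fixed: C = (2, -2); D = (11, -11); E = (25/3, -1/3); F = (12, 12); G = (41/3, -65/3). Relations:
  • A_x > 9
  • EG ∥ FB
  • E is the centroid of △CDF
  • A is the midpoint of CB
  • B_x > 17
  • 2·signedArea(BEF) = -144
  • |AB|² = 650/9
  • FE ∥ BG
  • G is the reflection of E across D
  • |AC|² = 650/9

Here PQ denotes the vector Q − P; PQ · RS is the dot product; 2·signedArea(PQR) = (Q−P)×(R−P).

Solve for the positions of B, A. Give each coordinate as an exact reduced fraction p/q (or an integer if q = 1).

A = (29/3, -17/3)
B = (52/3, -28/3)

1. B_x = 52/3  [FE ∥ BG ∩ EG ∥ FB]
2. B_y = -28/3  [FE ∥ BG ∩ EG ∥ FB]
   → B = (52/3, -28/3)
3. A_x = 29/3  [A is the midpoint of CB]
4. A_y = -17/3  [A is the midpoint of CB]
   → A = (29/3, -17/3)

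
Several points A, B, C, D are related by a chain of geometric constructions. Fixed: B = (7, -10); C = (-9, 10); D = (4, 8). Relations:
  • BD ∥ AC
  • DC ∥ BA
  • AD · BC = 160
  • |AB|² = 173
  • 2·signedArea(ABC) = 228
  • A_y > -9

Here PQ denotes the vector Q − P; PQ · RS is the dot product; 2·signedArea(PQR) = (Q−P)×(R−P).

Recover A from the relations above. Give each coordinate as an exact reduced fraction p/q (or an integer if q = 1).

1. A_x = -6  [BD ∥ AC ∩ DC ∥ BA]
2. A_y = -8  [BD ∥ AC ∩ DC ∥ BA]
   → A = (-6, -8)

A = (-6, -8)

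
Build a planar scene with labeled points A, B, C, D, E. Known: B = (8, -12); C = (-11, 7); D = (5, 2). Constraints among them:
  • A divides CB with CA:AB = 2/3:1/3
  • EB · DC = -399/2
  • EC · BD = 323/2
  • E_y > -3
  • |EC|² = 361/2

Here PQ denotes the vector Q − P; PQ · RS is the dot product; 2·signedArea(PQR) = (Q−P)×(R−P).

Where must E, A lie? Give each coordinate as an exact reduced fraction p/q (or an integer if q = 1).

1. E_x = -3/2  [EC · BD = 323/2 ∩ EB · DC = -399/2]
2. E_y = -5/2  [EC · BD = 323/2 ∩ EB · DC = -399/2]
   → E = (-3/2, -5/2)
3. A_x = 5/3  [A divides CB with CA:AB = 2/3:1/3]
4. A_y = -17/3  [A divides CB with CA:AB = 2/3:1/3]
   → A = (5/3, -17/3)

A = (5/3, -17/3)
E = (-3/2, -5/2)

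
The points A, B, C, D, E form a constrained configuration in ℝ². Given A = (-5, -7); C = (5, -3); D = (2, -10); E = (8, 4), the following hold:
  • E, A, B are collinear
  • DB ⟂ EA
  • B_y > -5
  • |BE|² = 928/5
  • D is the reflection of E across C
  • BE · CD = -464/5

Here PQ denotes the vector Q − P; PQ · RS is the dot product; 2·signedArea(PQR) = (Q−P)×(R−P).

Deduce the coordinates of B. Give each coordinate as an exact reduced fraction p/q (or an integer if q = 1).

B = (-12/5, -24/5)

1. B_x = -12/5  [E, A, B are collinear ∩ DB ⟂ EA]
2. B_y = -24/5  [E, A, B are collinear ∩ DB ⟂ EA]
   → B = (-12/5, -24/5)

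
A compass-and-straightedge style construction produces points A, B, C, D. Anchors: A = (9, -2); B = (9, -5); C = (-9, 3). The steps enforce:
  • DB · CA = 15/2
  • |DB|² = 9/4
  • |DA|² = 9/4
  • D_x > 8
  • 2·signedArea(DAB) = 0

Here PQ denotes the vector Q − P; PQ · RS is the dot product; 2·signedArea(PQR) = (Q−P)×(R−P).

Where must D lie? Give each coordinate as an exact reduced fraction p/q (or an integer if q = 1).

D = (9, -7/2)

1. D_x = 9  [2·signedArea(DAB) = 0 ∩ DB · CA = 15/2]
2. D_y = -7/2  [2·signedArea(DAB) = 0 ∩ DB · CA = 15/2]
   → D = (9, -7/2)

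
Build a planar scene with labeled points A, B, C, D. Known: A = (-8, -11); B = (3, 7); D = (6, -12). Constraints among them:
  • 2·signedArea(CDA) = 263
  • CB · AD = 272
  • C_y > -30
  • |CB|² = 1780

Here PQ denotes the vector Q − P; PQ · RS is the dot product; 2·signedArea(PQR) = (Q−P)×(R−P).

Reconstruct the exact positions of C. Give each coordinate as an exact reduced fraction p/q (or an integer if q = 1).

C = (-19, -29)

1. C_x = -19  [2·signedArea(CDA) = 263 ∩ CB · AD = 272]
2. C_y = -29  [2·signedArea(CDA) = 263 ∩ CB · AD = 272]
   → C = (-19, -29)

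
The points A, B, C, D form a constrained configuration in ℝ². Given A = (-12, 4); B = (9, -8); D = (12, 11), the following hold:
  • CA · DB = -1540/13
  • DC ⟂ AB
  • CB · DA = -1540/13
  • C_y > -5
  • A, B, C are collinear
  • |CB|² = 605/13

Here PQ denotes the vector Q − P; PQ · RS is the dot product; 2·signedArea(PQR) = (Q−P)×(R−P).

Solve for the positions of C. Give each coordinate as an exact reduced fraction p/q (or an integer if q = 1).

1. C_x = 40/13  [A, B, C are collinear ∩ DC ⟂ AB]
2. C_y = -60/13  [A, B, C are collinear ∩ DC ⟂ AB]
   → C = (40/13, -60/13)

C = (40/13, -60/13)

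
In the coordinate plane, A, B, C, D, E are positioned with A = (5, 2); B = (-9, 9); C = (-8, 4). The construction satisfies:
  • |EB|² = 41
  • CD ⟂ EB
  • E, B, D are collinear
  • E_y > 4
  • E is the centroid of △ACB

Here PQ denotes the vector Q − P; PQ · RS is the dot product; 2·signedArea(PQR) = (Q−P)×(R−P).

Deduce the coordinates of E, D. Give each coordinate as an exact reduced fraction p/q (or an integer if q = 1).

D = (-244/41, 269/41)
E = (-4, 5)

1. E_x = -4  [E is the centroid of △ACB]
2. E_y = 5  [E is the centroid of △ACB]
   → E = (-4, 5)
3. D_x = -244/41  [E, B, D are collinear ∩ CD ⟂ EB]
4. D_y = 269/41  [E, B, D are collinear ∩ CD ⟂ EB]
   → D = (-244/41, 269/41)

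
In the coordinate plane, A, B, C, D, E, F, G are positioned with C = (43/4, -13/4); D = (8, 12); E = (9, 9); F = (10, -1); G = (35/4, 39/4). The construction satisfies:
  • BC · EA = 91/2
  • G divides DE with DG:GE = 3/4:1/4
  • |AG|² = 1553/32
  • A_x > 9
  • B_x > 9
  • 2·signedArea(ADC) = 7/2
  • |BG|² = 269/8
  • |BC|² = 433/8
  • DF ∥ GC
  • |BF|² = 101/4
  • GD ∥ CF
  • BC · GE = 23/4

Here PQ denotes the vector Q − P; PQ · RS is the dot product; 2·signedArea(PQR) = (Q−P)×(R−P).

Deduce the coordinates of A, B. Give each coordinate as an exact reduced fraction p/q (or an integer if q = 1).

A = (79/8, 23/8)
B = (19/2, 4)

1. A_x = 79/8  [line 61/4·x + 11/4·y + -317/2 = 0 ∩ |AG|² = 1553/32]
2. A_y = 23/8  [line 61/4·x + 11/4·y + -317/2 = 0 ∩ |AG|² = 1553/32]
   → A = (79/8, 23/8)
3. B_x = 19/2  [BC · GE = 23/4 ∩ BC · EA = 91/2]
4. B_y = 4  [BC · GE = 23/4 ∩ BC · EA = 91/2]
   → B = (19/2, 4)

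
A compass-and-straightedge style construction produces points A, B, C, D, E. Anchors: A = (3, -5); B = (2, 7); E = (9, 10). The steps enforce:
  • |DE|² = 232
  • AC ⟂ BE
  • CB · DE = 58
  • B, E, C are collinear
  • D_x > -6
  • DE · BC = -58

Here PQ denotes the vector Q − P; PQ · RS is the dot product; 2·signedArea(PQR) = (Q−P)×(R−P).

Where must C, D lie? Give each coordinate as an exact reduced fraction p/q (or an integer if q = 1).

C = (-3/2, 11/2)
D = (-5, 4)

1. C_x = -3/2  [B, E, C are collinear ∩ AC ⟂ BE]
2. C_y = 11/2  [B, E, C are collinear ∩ AC ⟂ BE]
   → C = (-3/2, 11/2)
3. D_x = -5  [line 7/2·x + 3/2·y + 23/2 = 0 ∩ |DE|² = 232]
4. D_y = 4  [line 7/2·x + 3/2·y + 23/2 = 0 ∩ |DE|² = 232]
   → D = (-5, 4)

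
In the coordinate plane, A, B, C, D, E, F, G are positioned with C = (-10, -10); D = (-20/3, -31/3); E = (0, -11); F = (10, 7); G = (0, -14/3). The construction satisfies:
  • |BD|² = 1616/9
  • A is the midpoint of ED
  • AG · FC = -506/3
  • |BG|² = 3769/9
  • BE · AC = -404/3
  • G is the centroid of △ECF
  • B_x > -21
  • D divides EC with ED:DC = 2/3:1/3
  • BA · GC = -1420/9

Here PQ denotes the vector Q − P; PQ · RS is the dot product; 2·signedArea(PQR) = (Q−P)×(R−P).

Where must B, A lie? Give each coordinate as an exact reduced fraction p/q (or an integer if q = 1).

1. A_x = -10/3  [A is the midpoint of ED]
2. A_y = -32/3  [A is the midpoint of ED]
   → A = (-10/3, -32/3)
3. B_x = -20  [BA · GC = -1420/9 ∩ BE · AC = -404/3]
4. B_y = -9  [BA · GC = -1420/9 ∩ BE · AC = -404/3]
   → B = (-20, -9)

A = (-10/3, -32/3)
B = (-20, -9)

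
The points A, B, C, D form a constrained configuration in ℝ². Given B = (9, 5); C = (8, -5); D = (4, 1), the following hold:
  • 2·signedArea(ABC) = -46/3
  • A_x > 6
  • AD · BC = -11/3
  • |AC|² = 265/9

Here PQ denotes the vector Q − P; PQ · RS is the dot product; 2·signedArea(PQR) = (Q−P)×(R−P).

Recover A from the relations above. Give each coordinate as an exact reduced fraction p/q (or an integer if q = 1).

1. A_x = 7  [AD · BC = -11/3 ∩ 2·signedArea(ABC) = -46/3]
2. A_y = 1/3  [AD · BC = -11/3 ∩ 2·signedArea(ABC) = -46/3]
   → A = (7, 1/3)

A = (7, 1/3)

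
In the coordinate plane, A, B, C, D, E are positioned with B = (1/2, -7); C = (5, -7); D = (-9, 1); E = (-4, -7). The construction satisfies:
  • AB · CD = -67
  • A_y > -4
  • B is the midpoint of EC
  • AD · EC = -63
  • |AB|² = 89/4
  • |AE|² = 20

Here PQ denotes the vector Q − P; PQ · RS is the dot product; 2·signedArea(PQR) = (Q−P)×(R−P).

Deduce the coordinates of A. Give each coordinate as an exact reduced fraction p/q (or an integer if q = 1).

1. A_x = -2  [AB · CD = -67 ∩ AD · EC = -63]
2. A_y = -3  [AB · CD = -67 ∩ AD · EC = -63]
   → A = (-2, -3)

A = (-2, -3)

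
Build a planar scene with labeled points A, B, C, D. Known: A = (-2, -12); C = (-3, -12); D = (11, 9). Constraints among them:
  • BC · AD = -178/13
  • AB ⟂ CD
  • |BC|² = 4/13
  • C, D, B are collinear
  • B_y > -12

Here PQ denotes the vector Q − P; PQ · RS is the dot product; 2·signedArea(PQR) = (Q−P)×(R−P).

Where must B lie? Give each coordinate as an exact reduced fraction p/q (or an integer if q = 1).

B = (-35/13, -150/13)

1. B_x = -35/13  [C, D, B are collinear ∩ AB ⟂ CD]
2. B_y = -150/13  [C, D, B are collinear ∩ AB ⟂ CD]
   → B = (-35/13, -150/13)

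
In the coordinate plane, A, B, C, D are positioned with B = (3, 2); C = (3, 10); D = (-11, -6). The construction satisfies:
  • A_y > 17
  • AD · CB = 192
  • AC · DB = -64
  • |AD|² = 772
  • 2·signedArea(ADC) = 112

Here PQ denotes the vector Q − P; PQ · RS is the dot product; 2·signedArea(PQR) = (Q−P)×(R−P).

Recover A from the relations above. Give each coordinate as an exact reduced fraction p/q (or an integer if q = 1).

1. A_x = 3  [AD · CB = 192 ∩ 2·signedArea(ADC) = 112]
2. A_y = 18  [AD · CB = 192 ∩ 2·signedArea(ADC) = 112]
   → A = (3, 18)

A = (3, 18)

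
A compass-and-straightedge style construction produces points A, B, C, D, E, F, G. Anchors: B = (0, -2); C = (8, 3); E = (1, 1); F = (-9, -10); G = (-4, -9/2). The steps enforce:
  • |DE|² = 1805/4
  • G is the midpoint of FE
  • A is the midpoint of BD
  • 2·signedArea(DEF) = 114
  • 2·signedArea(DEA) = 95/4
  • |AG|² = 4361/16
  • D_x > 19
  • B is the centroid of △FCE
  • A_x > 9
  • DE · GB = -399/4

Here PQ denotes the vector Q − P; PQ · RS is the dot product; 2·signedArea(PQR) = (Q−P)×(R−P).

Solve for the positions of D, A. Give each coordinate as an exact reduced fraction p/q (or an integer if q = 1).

A = (10, 17/4)
D = (20, 21/2)

1. D_x = 20  [2·signedArea(DEF) = 114 ∩ DE · GB = -399/4]
2. D_y = 21/2  [2·signedArea(DEF) = 114 ∩ DE · GB = -399/4]
   → D = (20, 21/2)
3. A_x = 10  [2·signedArea(DEA) = 95/4 ∩ A is the midpoint of BD]
4. A_y = 17/4  [2·signedArea(DEA) = 95/4 ∩ A is the midpoint of BD]
   → A = (10, 17/4)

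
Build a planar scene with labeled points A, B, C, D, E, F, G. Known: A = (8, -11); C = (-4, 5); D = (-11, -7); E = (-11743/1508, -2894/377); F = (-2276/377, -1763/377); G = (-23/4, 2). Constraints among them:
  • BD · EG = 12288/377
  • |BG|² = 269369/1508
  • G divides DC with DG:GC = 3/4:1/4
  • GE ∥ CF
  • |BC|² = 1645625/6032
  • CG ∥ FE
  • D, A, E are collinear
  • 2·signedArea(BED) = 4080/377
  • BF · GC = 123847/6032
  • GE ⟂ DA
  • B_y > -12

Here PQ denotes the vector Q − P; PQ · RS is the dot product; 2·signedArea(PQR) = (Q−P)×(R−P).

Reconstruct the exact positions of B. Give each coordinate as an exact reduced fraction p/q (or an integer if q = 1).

1. B_x = -9537/1508  [2·signedArea(BED) = 4080/377 ∩ BF · GC = 123847/6032]
2. B_y = -4280/377  [2·signedArea(BED) = 4080/377 ∩ BF · GC = 123847/6032]
   → B = (-9537/1508, -4280/377)

B = (-9537/1508, -4280/377)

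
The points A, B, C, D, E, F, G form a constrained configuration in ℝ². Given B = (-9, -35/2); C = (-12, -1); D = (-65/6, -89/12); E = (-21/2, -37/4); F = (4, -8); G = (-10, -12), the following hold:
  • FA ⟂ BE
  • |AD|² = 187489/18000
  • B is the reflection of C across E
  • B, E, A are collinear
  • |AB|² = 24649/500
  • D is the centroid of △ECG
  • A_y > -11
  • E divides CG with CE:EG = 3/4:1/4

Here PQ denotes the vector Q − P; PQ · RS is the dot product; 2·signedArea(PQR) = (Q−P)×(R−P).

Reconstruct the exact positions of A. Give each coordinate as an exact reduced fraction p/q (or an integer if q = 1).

A = (-1282/125, -1324/125)

1. A_x = -1282/125  [B, E, A are collinear ∩ FA ⟂ BE]
2. A_y = -1324/125  [B, E, A are collinear ∩ FA ⟂ BE]
   → A = (-1282/125, -1324/125)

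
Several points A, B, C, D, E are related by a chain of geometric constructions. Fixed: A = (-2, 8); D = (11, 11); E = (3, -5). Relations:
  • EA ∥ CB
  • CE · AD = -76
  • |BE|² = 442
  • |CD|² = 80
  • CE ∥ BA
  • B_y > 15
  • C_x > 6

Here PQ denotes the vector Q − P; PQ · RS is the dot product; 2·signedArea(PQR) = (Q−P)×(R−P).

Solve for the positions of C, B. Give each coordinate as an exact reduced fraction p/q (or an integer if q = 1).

1. C_x = 7  [line -13·x + -3·y + 100 = 0 ∩ |CD|² = 80]
2. C_y = 3  [line -13·x + -3·y + 100 = 0 ∩ |CD|² = 80]
   → C = (7, 3)
3. B_x = 2  [CE ∥ BA ∩ EA ∥ CB]
4. B_y = 16  [CE ∥ BA ∩ EA ∥ CB]
   → B = (2, 16)

B = (2, 16)
C = (7, 3)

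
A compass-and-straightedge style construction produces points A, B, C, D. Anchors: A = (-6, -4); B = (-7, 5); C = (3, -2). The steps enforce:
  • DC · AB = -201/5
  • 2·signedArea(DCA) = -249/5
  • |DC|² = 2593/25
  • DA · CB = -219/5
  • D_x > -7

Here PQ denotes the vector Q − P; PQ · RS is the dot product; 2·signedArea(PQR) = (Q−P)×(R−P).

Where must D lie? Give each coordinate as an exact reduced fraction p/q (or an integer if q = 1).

D = (-33/5, 7/5)

1. D_x = -33/5  [DC · AB = -201/5 ∩ DA · CB = -219/5]
2. D_y = 7/5  [DC · AB = -201/5 ∩ DA · CB = -219/5]
   → D = (-33/5, 7/5)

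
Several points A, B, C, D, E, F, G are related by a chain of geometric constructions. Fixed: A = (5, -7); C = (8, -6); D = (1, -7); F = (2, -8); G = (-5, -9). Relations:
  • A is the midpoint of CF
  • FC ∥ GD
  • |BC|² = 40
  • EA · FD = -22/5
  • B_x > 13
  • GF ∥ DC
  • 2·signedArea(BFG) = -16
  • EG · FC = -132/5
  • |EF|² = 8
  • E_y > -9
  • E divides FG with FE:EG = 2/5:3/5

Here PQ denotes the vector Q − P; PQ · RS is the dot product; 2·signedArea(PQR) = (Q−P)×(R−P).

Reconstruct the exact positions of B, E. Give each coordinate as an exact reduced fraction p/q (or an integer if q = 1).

B = (14, -4)
E = (-4/5, -42/5)

1. B_x = 14  [line 1·x + -7·y + -42 = 0 ∩ |BC|² = 40]
2. B_y = -4  [line 1·x + -7·y + -42 = 0 ∩ |BC|² = 40]
   → B = (14, -4)
3. E_x = -4/5  [E divides FG with FE:EG = 2/5:3/5]
4. E_y = -42/5  [E divides FG with FE:EG = 2/5:3/5]
   → E = (-4/5, -42/5)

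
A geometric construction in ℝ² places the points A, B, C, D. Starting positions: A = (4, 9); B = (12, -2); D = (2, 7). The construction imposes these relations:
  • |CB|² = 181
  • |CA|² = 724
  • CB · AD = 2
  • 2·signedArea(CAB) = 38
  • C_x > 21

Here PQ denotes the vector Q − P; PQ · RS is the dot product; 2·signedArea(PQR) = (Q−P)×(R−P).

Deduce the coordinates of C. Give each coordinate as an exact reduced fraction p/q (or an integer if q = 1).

C = (22, -11)

1. C_x = 22  [2·signedArea(CAB) = 38 ∩ CB · AD = 2]
2. C_y = -11  [2·signedArea(CAB) = 38 ∩ CB · AD = 2]
   → C = (22, -11)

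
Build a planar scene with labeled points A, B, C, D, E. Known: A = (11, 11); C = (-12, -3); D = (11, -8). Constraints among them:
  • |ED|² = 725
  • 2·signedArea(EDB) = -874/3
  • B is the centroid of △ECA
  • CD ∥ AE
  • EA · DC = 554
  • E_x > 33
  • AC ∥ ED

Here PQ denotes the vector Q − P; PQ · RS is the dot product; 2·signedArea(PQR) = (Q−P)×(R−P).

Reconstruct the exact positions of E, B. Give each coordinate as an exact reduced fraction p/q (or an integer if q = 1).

B = (11, 14/3)
E = (34, 6)

1. E_x = 34  [AC ∥ ED ∩ CD ∥ AE]
2. E_y = 6  [AC ∥ ED ∩ CD ∥ AE]
   → E = (34, 6)
3. B_x = 11  [B is the centroid of △ECA]
4. B_y = 14/3  [B is the centroid of △ECA]
   → B = (11, 14/3)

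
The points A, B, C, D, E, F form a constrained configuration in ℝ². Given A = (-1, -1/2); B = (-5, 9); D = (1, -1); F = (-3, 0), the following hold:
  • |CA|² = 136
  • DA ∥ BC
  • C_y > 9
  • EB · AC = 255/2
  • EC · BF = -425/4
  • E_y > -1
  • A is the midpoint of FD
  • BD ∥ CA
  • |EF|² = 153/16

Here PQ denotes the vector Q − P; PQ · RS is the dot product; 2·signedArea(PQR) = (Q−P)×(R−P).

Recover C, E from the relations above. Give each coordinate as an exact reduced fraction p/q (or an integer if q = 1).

C = (-7, 19/2)
E = (0, -3/4)

1. C_x = -7  [BD ∥ CA ∩ DA ∥ BC]
2. C_y = 19/2  [BD ∥ CA ∩ DA ∥ BC]
   → C = (-7, 19/2)
3. E_x = 0  [EC · BF = -425/4 ∩ EB · AC = 255/2]
4. E_y = -3/4  [EC · BF = -425/4 ∩ EB · AC = 255/2]
   → E = (0, -3/4)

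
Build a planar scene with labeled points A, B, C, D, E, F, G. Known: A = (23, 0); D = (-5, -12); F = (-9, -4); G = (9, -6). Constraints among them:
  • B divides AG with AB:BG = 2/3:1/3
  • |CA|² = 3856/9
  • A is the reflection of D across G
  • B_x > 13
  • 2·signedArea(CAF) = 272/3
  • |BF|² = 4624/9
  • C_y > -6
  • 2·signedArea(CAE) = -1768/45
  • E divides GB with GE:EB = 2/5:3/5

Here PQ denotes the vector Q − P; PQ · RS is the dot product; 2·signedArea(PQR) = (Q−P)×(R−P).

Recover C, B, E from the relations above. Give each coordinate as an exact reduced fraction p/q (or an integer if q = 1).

B = (41/3, -4)
C = (3, -16/3)
E = (163/15, -26/5)

1. B_x = 41/3  [B divides AG with AB:BG = 2/3:1/3]
2. B_y = -4  [B divides AG with AB:BG = 2/3:1/3]
   → B = (41/3, -4)
3. E_x = 163/15  [E divides GB with GE:EB = 2/5:3/5]
4. E_y = -26/5  [E divides GB with GE:EB = 2/5:3/5]
   → E = (163/15, -26/5)
5. C_x = 3  [2·signedArea(CAF) = 272/3 ∩ 2·signedArea(CAE) = -1768/45]
6. C_y = -16/3  [2·signedArea(CAF) = 272/3 ∩ 2·signedArea(CAE) = -1768/45]
   → C = (3, -16/3)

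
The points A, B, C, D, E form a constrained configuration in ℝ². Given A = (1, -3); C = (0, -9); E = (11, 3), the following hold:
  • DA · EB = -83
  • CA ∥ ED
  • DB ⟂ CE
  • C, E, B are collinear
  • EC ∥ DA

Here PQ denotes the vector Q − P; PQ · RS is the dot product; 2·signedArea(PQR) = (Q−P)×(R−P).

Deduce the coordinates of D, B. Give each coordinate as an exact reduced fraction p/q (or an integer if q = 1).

1. D_x = 12  [EC ∥ DA ∩ CA ∥ ED]
2. D_y = 9  [EC ∥ DA ∩ CA ∥ ED]
   → D = (12, 9)
3. B_x = 3828/265  [C, E, B are collinear ∩ DB ⟂ CE]
4. B_y = 1791/265  [C, E, B are collinear ∩ DB ⟂ CE]
   → B = (3828/265, 1791/265)

B = (3828/265, 1791/265)
D = (12, 9)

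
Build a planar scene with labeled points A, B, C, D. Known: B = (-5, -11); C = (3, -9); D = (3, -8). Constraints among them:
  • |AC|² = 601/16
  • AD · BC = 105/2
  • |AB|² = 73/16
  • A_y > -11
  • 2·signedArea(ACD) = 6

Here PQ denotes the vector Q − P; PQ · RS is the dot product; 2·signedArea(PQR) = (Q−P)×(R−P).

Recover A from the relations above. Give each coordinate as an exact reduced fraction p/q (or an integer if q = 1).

1. A_x = -3  [AD · BC = 105/2 ∩ 2·signedArea(ACD) = 6]
2. A_y = -41/4  [AD · BC = 105/2 ∩ 2·signedArea(ACD) = 6]
   → A = (-3, -41/4)

A = (-3, -41/4)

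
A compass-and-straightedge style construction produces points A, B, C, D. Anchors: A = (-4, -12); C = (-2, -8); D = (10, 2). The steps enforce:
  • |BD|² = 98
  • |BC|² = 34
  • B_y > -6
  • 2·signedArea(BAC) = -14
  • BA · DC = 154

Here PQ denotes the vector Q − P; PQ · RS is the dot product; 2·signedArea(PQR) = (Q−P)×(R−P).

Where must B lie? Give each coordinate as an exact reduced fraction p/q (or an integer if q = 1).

1. B_x = 3  [2·signedArea(BAC) = -14 ∩ BA · DC = 154]
2. B_y = -5  [2·signedArea(BAC) = -14 ∩ BA · DC = 154]
   → B = (3, -5)

B = (3, -5)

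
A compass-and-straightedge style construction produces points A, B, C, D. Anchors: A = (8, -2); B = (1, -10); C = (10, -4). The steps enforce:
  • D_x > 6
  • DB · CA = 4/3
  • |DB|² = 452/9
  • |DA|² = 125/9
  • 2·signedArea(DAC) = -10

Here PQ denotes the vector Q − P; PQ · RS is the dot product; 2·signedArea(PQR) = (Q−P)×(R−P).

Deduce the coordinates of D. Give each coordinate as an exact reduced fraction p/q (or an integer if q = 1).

1. D_x = 19/3  [2·signedArea(DAC) = -10 ∩ DB · CA = 4/3]
2. D_y = -16/3  [2·signedArea(DAC) = -10 ∩ DB · CA = 4/3]
   → D = (19/3, -16/3)

D = (19/3, -16/3)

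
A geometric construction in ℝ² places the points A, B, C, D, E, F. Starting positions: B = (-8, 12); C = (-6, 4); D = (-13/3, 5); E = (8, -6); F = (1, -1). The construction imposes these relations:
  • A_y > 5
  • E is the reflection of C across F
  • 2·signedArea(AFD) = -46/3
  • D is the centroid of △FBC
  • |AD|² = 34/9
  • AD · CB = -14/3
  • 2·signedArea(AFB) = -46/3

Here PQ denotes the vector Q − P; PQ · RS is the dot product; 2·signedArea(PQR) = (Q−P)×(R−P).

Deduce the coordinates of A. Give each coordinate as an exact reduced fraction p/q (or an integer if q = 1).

1. A_x = -8/3  [2·signedArea(AFB) = -46/3 ∩ 2·signedArea(AFD) = -46/3]
2. A_y = 6  [2·signedArea(AFB) = -46/3 ∩ 2·signedArea(AFD) = -46/3]
   → A = (-8/3, 6)

A = (-8/3, 6)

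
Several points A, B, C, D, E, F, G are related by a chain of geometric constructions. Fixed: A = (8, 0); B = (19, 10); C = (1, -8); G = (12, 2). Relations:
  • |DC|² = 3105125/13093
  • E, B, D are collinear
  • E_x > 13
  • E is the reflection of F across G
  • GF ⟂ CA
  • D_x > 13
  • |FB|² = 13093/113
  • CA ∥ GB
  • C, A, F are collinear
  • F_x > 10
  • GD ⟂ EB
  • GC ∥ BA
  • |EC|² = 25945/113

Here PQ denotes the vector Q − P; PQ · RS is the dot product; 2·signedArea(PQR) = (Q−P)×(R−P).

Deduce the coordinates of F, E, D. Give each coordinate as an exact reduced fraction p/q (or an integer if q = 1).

1. F_x = 1212/113  [C, A, F are collinear ∩ GF ⟂ CA]
2. F_y = 352/113  [C, A, F are collinear ∩ GF ⟂ CA]
   → F = (1212/113, 352/113)
3. E_x = 1500/113  [E is the reflection of F across G]
4. E_y = 100/113  [E is the reflection of F across G]
   → E = (1500/113, 100/113)
5. D_x = 175656/13093  [E, B, D are collinear ∩ GD ⟂ EB]
6. D_y = 14540/13093  [E, B, D are collinear ∩ GD ⟂ EB]
   → D = (175656/13093, 14540/13093)

D = (175656/13093, 14540/13093)
E = (1500/113, 100/113)
F = (1212/113, 352/113)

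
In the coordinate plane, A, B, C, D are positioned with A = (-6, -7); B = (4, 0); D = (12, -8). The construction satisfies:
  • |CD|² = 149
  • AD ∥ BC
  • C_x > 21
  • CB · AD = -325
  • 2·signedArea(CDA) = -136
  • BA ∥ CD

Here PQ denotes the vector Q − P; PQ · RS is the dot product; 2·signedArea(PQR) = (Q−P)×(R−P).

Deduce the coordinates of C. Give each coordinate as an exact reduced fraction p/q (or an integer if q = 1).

C = (22, -1)

1. C_x = 22  [BA ∥ CD ∩ AD ∥ BC]
2. C_y = -1  [BA ∥ CD ∩ AD ∥ BC]
   → C = (22, -1)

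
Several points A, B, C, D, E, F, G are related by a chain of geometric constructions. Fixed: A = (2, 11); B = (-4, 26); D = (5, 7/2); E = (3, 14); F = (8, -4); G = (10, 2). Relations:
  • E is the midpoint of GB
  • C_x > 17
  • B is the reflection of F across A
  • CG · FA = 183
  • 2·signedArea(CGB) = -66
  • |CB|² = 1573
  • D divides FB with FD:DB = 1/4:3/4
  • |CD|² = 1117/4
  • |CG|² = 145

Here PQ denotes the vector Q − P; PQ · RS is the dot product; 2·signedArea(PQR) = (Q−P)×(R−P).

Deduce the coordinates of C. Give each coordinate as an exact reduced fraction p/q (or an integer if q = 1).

1. C_x = 18  [CG · FA = 183 ∩ 2·signedArea(CGB) = -66]
2. C_y = -7  [CG · FA = 183 ∩ 2·signedArea(CGB) = -66]
   → C = (18, -7)

C = (18, -7)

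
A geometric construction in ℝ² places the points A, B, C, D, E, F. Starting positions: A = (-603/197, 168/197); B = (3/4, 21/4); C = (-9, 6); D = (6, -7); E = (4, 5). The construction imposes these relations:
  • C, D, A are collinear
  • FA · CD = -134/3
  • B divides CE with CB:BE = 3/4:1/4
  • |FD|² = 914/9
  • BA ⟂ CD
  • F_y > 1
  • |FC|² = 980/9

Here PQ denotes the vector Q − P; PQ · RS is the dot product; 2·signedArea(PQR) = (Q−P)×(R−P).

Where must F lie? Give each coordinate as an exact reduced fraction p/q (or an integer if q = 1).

F = (1/3, 4/3)

1. F_x = 1/3  [line -15·x + 13·y + -37/3 = 0 ∩ |FD|² = 914/9]
2. F_y = 4/3  [line -15·x + 13·y + -37/3 = 0 ∩ |FD|² = 914/9]
   → F = (1/3, 4/3)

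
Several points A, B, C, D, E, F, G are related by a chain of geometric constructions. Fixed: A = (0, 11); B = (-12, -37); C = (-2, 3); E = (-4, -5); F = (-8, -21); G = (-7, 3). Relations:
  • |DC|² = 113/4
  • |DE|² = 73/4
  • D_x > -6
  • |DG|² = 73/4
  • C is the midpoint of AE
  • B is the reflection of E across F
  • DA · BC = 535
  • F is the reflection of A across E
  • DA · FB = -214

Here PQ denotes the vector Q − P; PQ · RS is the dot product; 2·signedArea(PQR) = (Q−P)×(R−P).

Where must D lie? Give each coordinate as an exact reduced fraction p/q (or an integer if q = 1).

1. D_x = -11/2  [line -10·x + -40·y + -95 = 0 ∩ |DG|² = 73/4]
2. D_y = -1  [line -10·x + -40·y + -95 = 0 ∩ |DG|² = 73/4]
   → D = (-11/2, -1)

D = (-11/2, -1)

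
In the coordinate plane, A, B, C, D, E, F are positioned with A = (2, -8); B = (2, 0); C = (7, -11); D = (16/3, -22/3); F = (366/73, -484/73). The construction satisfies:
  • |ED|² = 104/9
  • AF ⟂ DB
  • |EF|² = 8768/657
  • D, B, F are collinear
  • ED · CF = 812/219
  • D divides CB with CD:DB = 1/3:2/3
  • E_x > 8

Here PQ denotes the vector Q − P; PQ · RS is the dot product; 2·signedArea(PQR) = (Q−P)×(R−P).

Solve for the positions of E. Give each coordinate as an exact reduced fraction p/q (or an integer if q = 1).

E = (26/3, -20/3)

1. E_x = 26/3  [line 145/73·x + -319/73·y + -10150/219 = 0 ∩ |EF|² = 8768/657]
2. E_y = -20/3  [line 145/73·x + -319/73·y + -10150/219 = 0 ∩ |EF|² = 8768/657]
   → E = (26/3, -20/3)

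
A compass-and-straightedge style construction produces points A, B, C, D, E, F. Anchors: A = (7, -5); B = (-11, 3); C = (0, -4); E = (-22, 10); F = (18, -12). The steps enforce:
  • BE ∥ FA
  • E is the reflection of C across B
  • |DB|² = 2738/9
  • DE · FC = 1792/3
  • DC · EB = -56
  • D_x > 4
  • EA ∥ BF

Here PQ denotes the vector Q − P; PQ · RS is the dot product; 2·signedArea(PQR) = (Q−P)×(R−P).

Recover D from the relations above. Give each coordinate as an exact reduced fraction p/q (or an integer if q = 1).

1. D_x = 14/3  [DC · EB = -56 ∩ DE · FC = 1792/3]
2. D_y = -14/3  [DC · EB = -56 ∩ DE · FC = 1792/3]
   → D = (14/3, -14/3)

D = (14/3, -14/3)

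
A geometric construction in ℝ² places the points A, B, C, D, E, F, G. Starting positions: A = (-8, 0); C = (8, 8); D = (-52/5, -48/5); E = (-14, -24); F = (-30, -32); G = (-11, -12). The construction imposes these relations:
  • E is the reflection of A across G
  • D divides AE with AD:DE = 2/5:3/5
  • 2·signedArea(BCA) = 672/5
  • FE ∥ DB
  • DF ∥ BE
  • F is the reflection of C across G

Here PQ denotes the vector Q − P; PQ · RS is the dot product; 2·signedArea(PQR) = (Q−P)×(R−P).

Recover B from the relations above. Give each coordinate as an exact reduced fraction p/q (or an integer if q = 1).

B = (28/5, -8/5)

1. B_x = 28/5  [DF ∥ BE ∩ FE ∥ DB]
2. B_y = -8/5  [DF ∥ BE ∩ FE ∥ DB]
   → B = (28/5, -8/5)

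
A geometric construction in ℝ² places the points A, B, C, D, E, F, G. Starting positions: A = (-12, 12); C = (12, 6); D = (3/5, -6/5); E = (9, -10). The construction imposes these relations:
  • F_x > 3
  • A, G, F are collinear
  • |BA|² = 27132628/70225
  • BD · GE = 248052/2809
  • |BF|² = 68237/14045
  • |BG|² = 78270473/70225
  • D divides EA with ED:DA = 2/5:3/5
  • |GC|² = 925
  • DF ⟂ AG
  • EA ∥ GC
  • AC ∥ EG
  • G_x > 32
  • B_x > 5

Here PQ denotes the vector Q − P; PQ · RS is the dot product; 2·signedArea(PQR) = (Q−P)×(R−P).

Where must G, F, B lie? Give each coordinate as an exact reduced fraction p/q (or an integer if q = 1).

1. G_x = 33  [EA ∥ GC ∩ AC ∥ EG]
2. G_y = -16  [EA ∥ GC ∩ AC ∥ EG]
   → G = (33, -16)
3. F_x = 8439/2809  [A, G, F are collinear ∩ DF ⟂ AG]
4. F_y = 37416/14045  [A, G, F are collinear ∩ DF ⟂ AG]
   → F = (8439/2809, 37416/14045)
5. B_x = 73054/14045  [line 24·x + -6·y + -1543632/14045 = 0 ∩ |BG|² = 78270473/70225]
6. B_y = 34944/14045  [line 24·x + -6·y + -1543632/14045 = 0 ∩ |BG|² = 78270473/70225]
   → B = (73054/14045, 34944/14045)

B = (73054/14045, 34944/14045)
F = (8439/2809, 37416/14045)
G = (33, -16)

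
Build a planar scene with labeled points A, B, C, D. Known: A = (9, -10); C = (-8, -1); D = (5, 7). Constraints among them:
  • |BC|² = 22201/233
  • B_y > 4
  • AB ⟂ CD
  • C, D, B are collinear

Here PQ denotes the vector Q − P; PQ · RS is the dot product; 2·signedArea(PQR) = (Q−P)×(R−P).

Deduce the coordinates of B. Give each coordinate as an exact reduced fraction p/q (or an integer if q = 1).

1. B_x = 73/233  [C, D, B are collinear ∩ AB ⟂ CD]
2. B_y = 959/233  [C, D, B are collinear ∩ AB ⟂ CD]
   → B = (73/233, 959/233)

B = (73/233, 959/233)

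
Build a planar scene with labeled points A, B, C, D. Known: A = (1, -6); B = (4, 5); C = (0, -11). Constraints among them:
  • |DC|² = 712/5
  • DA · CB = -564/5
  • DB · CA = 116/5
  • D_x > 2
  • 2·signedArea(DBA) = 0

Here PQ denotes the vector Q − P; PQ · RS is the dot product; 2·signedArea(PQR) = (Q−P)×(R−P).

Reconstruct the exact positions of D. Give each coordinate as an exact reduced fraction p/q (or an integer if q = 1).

D = (14/5, 3/5)

1. D_x = 14/5  [2·signedArea(DBA) = 0 ∩ DB · CA = 116/5]
2. D_y = 3/5  [2·signedArea(DBA) = 0 ∩ DB · CA = 116/5]
   → D = (14/5, 3/5)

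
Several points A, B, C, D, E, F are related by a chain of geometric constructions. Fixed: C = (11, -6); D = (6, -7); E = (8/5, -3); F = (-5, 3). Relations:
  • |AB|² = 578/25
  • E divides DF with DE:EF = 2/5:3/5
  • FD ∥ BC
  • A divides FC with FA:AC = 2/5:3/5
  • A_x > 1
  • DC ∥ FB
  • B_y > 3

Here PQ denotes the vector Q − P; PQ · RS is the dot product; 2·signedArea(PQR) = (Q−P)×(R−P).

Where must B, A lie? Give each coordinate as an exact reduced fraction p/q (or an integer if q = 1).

A = (7/5, -3/5)
B = (0, 4)

1. B_x = 0  [FD ∥ BC ∩ DC ∥ FB]
2. B_y = 4  [FD ∥ BC ∩ DC ∥ FB]
   → B = (0, 4)
3. A_x = 7/5  [A divides FC with FA:AC = 2/5:3/5]
4. A_y = -3/5  [A divides FC with FA:AC = 2/5:3/5]
   → A = (7/5, -3/5)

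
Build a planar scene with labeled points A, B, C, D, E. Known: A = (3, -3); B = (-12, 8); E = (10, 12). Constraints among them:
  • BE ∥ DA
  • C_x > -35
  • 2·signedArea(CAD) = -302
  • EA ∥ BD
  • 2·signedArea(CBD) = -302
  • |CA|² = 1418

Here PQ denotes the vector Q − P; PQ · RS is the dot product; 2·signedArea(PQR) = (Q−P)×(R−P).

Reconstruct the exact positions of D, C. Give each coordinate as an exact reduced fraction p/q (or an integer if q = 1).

C = (-34, 4)
D = (-19, -7)

1. D_x = -19  [BE ∥ DA ∩ EA ∥ BD]
2. D_y = -7  [BE ∥ DA ∩ EA ∥ BD]
   → D = (-19, -7)
3. C_x = -34  [2·signedArea(CAD) = -302 ∩ 2·signedArea(CBD) = -302]
4. C_y = 4  [2·signedArea(CAD) = -302 ∩ 2·signedArea(CBD) = -302]
   → C = (-34, 4)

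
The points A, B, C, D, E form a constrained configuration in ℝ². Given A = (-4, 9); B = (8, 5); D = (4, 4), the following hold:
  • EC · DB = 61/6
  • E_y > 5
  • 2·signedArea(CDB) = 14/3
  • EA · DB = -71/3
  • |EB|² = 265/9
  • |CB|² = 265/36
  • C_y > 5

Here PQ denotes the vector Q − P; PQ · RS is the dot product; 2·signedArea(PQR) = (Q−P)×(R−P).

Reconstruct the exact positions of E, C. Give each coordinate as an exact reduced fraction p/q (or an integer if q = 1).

C = (16/3, 11/2)
E = (8/3, 6)

1. E_x = 8/3  [line -4·x + -1·y + 50/3 = 0 ∩ |EB|² = 265/9]
2. E_y = 6  [line -4·x + -1·y + 50/3 = 0 ∩ |EB|² = 265/9]
   → E = (8/3, 6)
3. C_x = 16/3  [EC · DB = 61/6 ∩ 2·signedArea(CDB) = 14/3]
4. C_y = 11/2  [EC · DB = 61/6 ∩ 2·signedArea(CDB) = 14/3]
   → C = (16/3, 11/2)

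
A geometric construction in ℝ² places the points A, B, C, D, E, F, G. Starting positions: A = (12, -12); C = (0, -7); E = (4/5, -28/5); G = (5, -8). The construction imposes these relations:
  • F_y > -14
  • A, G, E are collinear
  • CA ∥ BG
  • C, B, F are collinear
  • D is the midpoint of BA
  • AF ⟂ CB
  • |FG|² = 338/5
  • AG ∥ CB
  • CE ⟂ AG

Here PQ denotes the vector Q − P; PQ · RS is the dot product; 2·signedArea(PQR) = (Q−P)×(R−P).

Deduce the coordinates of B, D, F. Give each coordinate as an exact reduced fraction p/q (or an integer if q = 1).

B = (-7, -3)
D = (5/2, -15/2)
F = (56/5, -67/5)

1. B_x = -7  [CA ∥ BG ∩ AG ∥ CB]
2. B_y = -3  [CA ∥ BG ∩ AG ∥ CB]
   → B = (-7, -3)
3. D_x = 5/2  [D is the midpoint of BA]
4. D_y = -15/2  [D is the midpoint of BA]
   → D = (5/2, -15/2)
5. F_x = 56/5  [C, B, F are collinear ∩ AF ⟂ CB]
6. F_y = -67/5  [C, B, F are collinear ∩ AF ⟂ CB]
   → F = (56/5, -67/5)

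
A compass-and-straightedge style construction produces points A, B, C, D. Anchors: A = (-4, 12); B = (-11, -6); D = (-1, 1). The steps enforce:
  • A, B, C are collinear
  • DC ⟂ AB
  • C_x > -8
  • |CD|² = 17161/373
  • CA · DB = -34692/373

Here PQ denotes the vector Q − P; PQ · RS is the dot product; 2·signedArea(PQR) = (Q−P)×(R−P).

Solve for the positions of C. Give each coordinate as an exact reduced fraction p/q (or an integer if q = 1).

C = (-2731/373, 1290/373)

1. C_x = -2731/373  [A, B, C are collinear ∩ DC ⟂ AB]
2. C_y = 1290/373  [A, B, C are collinear ∩ DC ⟂ AB]
   → C = (-2731/373, 1290/373)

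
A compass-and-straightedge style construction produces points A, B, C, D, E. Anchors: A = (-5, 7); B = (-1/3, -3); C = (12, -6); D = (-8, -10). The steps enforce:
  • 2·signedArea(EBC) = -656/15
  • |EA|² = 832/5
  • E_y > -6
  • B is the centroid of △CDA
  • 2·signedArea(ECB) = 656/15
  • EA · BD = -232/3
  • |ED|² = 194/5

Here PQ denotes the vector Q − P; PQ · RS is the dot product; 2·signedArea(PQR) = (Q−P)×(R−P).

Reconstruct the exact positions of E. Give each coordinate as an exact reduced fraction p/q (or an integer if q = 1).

E = (-17/5, -29/5)

1. E_x = -17/5  [2·signedArea(EBC) = -656/15 ∩ EA · BD = -232/3]
2. E_y = -29/5  [2·signedArea(EBC) = -656/15 ∩ EA · BD = -232/3]
   → E = (-17/5, -29/5)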